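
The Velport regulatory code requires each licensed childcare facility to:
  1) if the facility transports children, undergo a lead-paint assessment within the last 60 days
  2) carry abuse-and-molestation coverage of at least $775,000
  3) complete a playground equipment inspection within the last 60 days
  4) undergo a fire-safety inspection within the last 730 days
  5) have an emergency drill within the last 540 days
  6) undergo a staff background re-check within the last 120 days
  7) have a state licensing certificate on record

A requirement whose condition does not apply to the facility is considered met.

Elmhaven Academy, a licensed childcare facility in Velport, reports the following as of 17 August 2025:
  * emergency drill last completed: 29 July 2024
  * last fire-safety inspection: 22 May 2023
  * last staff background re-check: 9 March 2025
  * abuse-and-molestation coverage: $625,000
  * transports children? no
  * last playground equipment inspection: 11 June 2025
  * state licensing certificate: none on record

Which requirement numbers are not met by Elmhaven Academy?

2, 3, 4, 6, 7

1. condition 'transports children' does not hold → requirement n/a → met
2. abuse-and-molestation coverage $625,000 < $775,000 → not met
3. playground equipment inspection 67 days ago vs limit 60 → not met
4. fire-safety inspection 818 days ago vs limit 730 → not met
5. emergency drill 384 days ago vs limit 540 → met
6. staff background re-check 161 days ago vs limit 120 → not met
7. state licensing certificate absent → not met
Not met: 2, 3, 4, 6, 7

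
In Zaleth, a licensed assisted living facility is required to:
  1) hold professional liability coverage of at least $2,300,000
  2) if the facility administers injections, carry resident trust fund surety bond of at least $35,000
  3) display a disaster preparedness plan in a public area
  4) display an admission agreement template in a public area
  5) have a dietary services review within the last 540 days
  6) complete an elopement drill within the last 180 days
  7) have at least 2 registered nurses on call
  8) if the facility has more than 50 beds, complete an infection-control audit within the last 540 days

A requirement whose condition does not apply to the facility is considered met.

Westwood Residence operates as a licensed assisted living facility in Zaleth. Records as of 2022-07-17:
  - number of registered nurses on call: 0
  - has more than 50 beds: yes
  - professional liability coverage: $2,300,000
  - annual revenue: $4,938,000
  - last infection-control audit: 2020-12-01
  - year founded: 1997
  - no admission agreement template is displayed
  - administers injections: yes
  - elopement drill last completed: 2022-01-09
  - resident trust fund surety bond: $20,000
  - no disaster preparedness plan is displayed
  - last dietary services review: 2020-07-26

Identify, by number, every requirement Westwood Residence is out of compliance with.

2, 3, 4, 5, 6, 7, 8

1. professional liability coverage $2,300,000 ≥ $2,300,000 → met
2. condition 'administers injections' holds; resident trust fund surety bond $20,000 < $35,000 → not met
3. disaster preparedness plan absent → not met
4. admission agreement template absent → not met
5. dietary services review 721 days ago vs limit 540 → not met
6. elopement drill 189 days ago vs limit 180 → not met
7. registered nurses on call 0 < 2 → not met
8. condition 'has more than 50 beds' holds; infection-control audit 593 days ago vs limit 540 → not met
Not met: 2, 3, 4, 5, 6, 7, 8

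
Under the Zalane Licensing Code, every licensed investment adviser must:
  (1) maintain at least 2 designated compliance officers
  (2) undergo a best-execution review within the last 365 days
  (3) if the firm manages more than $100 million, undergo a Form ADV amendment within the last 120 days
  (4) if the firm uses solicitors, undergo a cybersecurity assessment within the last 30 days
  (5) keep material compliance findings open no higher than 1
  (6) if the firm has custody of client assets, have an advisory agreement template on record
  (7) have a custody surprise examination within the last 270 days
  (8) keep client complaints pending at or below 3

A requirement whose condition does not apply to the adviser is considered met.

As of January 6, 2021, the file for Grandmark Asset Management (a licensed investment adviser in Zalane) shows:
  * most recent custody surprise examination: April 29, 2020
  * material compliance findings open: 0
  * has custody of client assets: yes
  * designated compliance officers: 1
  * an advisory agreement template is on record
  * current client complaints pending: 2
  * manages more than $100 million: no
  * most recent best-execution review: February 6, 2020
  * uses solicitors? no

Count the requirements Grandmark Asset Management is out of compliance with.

1. designated compliance officers 1 < 2 → not met
2. best-execution review 335 days ago vs limit 365 → met
3. condition 'manages more than $100 million' does not hold → requirement n/a → met
4. condition 'uses solicitors' does not hold → requirement n/a → met
5. material compliance findings open 0 ≤ 1 → met
6. condition 'has custody of client assets' holds; advisory agreement template present → met
7. custody surprise examination 252 days ago vs limit 270 → met
8. client complaints pending 2 ≤ 3 → met
Not met: 1 of 8

1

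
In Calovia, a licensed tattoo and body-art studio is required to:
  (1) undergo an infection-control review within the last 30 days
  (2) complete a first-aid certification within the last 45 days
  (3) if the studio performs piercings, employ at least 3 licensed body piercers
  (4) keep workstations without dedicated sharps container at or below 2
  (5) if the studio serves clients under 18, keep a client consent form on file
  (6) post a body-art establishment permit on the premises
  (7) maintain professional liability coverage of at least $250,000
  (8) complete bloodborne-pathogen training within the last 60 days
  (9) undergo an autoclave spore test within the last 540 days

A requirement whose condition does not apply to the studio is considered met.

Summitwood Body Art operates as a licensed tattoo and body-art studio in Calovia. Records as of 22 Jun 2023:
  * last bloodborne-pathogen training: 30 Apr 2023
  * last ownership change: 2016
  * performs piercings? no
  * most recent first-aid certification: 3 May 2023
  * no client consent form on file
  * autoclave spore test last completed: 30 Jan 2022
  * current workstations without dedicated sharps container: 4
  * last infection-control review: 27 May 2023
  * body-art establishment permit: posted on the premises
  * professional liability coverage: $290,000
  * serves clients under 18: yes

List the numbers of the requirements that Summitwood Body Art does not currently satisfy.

1. infection-control review 26 days ago vs limit 30 → met
2. first-aid certification 50 days ago vs limit 45 → not met
3. condition 'performs piercings' does not hold → requirement n/a → met
4. workstations without dedicated sharps container 4 > 2 → not met
5. condition 'serves clients under 18' holds; client consent form absent → not met
6. body-art establishment permit present → met
7. professional liability coverage $290,000 ≥ $250,000 → met
8. bloodborne-pathogen training 53 days ago vs limit 60 → met
9. autoclave spore test 508 days ago vs limit 540 → met
Not met: 2, 4, 5

2, 4, 5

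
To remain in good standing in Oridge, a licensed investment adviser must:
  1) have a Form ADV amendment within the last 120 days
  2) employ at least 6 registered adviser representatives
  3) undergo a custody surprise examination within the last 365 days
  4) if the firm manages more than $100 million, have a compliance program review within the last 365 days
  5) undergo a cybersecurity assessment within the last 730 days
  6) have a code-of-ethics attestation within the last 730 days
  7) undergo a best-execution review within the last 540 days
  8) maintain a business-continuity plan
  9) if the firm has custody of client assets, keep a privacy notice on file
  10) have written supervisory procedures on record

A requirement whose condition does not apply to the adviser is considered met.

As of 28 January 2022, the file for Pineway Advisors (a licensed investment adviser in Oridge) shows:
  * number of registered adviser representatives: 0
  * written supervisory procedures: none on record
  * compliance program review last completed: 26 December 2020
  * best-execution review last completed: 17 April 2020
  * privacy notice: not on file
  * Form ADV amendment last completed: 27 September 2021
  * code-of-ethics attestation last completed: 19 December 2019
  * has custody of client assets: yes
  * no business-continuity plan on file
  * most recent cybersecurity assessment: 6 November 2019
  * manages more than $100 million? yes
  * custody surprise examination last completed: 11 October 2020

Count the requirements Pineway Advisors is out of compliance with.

10

1. Form ADV amendment 123 days ago vs limit 120 → not met
2. registered adviser representatives 0 < 6 → not met
3. custody surprise examination 474 days ago vs limit 365 → not met
4. condition 'manages more than $100 million' holds; compliance program review 398 days ago vs limit 365 → not met
5. cybersecurity assessment 814 days ago vs limit 730 → not met
6. code-of-ethics attestation 771 days ago vs limit 730 → not met
7. best-execution review 651 days ago vs limit 540 → not met
8. business-continuity plan absent → not met
9. condition 'has custody of client assets' holds; privacy notice absent → not met
10. written supervisory procedures absent → not met
Not met: 10 of 10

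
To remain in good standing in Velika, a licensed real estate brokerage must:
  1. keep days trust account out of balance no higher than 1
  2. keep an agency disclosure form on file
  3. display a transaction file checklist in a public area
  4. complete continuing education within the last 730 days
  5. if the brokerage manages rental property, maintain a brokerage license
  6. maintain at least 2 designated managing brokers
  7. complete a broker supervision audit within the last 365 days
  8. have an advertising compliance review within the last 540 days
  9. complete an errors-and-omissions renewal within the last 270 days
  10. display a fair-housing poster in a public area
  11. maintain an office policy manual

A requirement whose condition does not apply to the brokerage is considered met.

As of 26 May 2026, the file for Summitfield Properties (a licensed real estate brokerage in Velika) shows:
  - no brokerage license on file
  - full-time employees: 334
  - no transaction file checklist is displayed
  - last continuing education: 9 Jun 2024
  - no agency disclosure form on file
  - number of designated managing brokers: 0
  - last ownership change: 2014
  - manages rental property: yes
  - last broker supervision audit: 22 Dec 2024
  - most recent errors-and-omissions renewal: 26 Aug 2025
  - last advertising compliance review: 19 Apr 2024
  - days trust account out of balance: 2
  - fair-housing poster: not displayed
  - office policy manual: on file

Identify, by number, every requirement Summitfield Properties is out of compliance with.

1, 2, 3, 5, 6, 7, 8, 9, 10

1. days trust account out of balance 2 > 1 → not met
2. agency disclosure form absent → not met
3. transaction file checklist absent → not met
4. continuing education 716 days ago vs limit 730 → met
5. condition 'manages rental property' holds; brokerage license absent → not met
6. designated managing brokers 0 < 2 → not met
7. broker supervision audit 520 days ago vs limit 365 → not met
8. advertising compliance review 767 days ago vs limit 540 → not met
9. errors-and-omissions renewal 273 days ago vs limit 270 → not met
10. fair-housing poster absent → not met
11. office policy manual present → met
Not met: 1, 2, 3, 5, 6, 7, 8, 9, 10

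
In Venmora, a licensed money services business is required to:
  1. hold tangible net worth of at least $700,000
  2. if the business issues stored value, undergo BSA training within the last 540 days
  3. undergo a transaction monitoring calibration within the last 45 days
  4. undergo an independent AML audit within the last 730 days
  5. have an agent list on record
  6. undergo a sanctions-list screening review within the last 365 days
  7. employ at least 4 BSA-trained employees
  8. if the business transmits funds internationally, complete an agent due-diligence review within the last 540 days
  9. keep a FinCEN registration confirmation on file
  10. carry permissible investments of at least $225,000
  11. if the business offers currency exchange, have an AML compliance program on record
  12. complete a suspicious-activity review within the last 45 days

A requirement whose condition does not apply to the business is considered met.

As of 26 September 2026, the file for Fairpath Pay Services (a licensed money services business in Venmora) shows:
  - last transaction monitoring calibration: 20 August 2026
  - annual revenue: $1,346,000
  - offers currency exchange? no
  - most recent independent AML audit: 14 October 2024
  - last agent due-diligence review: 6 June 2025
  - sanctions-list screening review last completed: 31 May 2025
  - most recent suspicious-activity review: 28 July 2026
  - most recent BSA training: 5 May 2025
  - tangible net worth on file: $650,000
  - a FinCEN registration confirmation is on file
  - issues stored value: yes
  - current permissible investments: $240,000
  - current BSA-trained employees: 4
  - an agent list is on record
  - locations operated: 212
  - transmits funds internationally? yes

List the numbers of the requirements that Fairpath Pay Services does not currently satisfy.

1. tangible net worth $650,000 < $700,000 → not met
2. condition 'issues stored value' holds; BSA training 509 days ago vs limit 540 → met
3. transaction monitoring calibration 37 days ago vs limit 45 → met
4. independent AML audit 712 days ago vs limit 730 → met
5. agent list present → met
6. sanctions-list screening review 483 days ago vs limit 365 → not met
7. BSA-trained employees 4 ≥ 4 → met
8. condition 'transmits funds internationally' holds; agent due-diligence review 477 days ago vs limit 540 → met
9. FinCEN registration confirmation present → met
10. permissible investments $240,000 ≥ $225,000 → met
11. condition 'offers currency exchange' does not hold → requirement n/a → met
12. suspicious-activity review 60 days ago vs limit 45 → not met
Not met: 1, 6, 12

1, 6, 12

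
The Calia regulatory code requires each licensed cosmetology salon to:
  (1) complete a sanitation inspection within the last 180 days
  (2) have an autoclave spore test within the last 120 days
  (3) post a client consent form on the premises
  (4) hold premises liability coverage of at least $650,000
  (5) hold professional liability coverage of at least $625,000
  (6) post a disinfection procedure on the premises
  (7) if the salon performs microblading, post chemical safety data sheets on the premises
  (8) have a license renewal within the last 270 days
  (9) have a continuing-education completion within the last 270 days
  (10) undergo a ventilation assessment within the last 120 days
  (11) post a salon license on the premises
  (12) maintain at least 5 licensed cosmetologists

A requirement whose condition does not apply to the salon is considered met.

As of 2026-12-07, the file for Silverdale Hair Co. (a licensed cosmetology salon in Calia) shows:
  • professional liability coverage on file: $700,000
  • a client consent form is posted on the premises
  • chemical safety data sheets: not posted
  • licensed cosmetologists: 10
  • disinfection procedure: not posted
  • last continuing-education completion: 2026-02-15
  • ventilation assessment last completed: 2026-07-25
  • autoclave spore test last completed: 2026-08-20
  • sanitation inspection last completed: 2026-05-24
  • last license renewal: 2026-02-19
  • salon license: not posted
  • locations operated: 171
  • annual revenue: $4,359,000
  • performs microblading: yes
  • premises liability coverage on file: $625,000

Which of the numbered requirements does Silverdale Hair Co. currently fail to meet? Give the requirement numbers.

1, 4, 6, 7, 8, 9, 10, 11

1. sanitation inspection 197 days ago vs limit 180 → not met
2. autoclave spore test 109 days ago vs limit 120 → met
3. client consent form present → met
4. premises liability coverage $625,000 < $650,000 → not met
5. professional liability coverage $700,000 ≥ $625,000 → met
6. disinfection procedure absent → not met
7. condition 'performs microblading' holds; chemical safety data sheets absent → not met
8. license renewal 291 days ago vs limit 270 → not met
9. continuing-education completion 295 days ago vs limit 270 → not met
10. ventilation assessment 135 days ago vs limit 120 → not met
11. salon license absent → not met
12. licensed cosmetologists 10 ≥ 5 → met
Not met: 1, 4, 6, 7, 8, 9, 10, 11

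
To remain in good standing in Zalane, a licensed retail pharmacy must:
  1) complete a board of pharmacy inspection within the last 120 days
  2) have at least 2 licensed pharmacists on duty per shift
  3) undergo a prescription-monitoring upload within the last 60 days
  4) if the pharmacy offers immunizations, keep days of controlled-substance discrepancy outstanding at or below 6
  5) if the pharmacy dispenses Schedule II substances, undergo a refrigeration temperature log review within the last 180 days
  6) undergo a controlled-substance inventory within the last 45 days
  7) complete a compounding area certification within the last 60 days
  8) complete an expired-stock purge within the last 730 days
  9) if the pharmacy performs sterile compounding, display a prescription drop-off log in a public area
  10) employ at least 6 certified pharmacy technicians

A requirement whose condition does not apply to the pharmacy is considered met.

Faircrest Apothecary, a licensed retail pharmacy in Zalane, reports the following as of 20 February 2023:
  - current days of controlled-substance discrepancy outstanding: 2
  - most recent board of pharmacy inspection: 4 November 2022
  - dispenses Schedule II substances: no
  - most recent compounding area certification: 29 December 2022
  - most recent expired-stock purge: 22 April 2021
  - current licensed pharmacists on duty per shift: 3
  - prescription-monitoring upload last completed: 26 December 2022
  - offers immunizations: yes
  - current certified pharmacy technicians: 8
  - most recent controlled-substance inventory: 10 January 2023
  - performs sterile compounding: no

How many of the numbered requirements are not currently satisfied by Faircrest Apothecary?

0

1. board of pharmacy inspection 108 days ago vs limit 120 → met
2. licensed pharmacists on duty per shift 3 ≥ 2 → met
3. prescription-monitoring upload 56 days ago vs limit 60 → met
4. condition 'offers immunizations' holds; days of controlled-substance discrepancy outstanding 2 ≤ 6 → met
5. condition 'dispenses Schedule II substances' does not hold → requirement n/a → met
6. controlled-substance inventory 41 days ago vs limit 45 → met
7. compounding area certification 53 days ago vs limit 60 → met
8. expired-stock purge 669 days ago vs limit 730 → met
9. condition 'performs sterile compounding' does not hold → requirement n/a → met
10. certified pharmacy technicians 8 ≥ 6 → met
Not met: 0 of 10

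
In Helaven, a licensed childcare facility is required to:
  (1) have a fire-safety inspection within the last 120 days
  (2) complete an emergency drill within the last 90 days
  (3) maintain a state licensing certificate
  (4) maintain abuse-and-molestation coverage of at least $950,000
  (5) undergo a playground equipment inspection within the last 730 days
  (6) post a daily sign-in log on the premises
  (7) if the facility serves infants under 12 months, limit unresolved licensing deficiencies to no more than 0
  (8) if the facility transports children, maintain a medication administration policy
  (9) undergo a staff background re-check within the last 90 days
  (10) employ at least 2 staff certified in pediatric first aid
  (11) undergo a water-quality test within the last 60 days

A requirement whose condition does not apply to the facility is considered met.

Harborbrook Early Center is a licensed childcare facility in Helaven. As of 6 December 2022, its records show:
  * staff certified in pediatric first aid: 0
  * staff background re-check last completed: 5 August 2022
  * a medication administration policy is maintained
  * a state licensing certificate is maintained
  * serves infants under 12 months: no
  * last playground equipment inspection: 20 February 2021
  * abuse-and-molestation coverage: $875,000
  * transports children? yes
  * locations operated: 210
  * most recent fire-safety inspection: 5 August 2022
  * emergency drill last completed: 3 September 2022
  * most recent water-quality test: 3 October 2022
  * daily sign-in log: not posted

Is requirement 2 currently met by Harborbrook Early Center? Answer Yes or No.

2. emergency drill 94 days ago vs limit 90 → not met

No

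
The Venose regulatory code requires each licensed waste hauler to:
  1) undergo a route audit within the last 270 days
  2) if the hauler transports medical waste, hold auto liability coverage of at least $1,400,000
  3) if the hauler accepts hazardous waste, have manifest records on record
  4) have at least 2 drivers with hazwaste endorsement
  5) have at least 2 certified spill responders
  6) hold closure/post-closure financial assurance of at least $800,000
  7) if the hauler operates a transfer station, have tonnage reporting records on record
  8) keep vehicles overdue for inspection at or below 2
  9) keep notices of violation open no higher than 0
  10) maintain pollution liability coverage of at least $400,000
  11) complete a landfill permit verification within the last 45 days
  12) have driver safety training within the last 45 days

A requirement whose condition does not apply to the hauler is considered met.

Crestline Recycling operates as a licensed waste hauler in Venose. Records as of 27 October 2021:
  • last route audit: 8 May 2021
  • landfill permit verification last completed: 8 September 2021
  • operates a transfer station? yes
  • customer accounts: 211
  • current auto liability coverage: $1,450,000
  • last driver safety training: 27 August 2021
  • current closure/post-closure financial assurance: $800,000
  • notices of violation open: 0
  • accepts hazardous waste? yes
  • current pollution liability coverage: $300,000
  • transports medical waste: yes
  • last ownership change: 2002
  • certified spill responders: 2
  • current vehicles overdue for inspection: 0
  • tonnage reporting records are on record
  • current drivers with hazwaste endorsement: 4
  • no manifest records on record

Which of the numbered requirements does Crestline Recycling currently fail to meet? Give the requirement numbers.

1. route audit 172 days ago vs limit 270 → met
2. condition 'transports medical waste' holds; auto liability coverage $1,450,000 ≥ $1,400,000 → met
3. condition 'accepts hazardous waste' holds; manifest records absent → not met
4. drivers with hazwaste endorsement 4 ≥ 2 → met
5. certified spill responders 2 ≥ 2 → met
6. closure/post-closure financial assurance $800,000 ≥ $800,000 → met
7. condition 'operates a transfer station' holds; tonnage reporting records present → met
8. vehicles overdue for inspection 0 ≤ 2 → met
9. notices of violation open 0 ≤ 0 → met
10. pollution liability coverage $300,000 < $400,000 → not met
11. landfill permit verification 49 days ago vs limit 45 → not met
12. driver safety training 61 days ago vs limit 45 → not met
Not met: 3, 10, 11, 12

3, 10, 11, 12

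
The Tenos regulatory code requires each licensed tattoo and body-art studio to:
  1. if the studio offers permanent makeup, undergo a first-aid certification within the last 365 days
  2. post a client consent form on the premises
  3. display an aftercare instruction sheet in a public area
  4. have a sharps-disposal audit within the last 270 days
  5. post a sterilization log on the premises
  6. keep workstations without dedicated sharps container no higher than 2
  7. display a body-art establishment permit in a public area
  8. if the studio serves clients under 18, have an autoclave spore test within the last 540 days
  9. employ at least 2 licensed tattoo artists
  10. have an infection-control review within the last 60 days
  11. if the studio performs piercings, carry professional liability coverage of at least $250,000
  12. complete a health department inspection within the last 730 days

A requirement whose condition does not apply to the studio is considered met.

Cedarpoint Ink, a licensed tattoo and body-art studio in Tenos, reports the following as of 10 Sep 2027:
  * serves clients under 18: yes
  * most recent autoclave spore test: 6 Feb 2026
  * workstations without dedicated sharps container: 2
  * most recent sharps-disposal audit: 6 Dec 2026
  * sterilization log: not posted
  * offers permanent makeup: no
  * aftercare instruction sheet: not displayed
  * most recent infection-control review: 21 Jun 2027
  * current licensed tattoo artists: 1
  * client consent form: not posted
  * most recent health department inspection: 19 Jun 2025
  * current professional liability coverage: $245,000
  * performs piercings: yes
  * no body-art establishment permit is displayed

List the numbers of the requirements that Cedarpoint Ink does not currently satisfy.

1. condition 'offers permanent makeup' does not hold → requirement n/a → met
2. client consent form absent → not met
3. aftercare instruction sheet absent → not met
4. sharps-disposal audit 278 days ago vs limit 270 → not met
5. sterilization log absent → not met
6. workstations without dedicated sharps container 2 ≤ 2 → met
7. body-art establishment permit absent → not met
8. condition 'serves clients under 18' holds; autoclave spore test 581 days ago vs limit 540 → not met
9. licensed tattoo artists 1 < 2 → not met
10. infection-control review 81 days ago vs limit 60 → not met
11. condition 'performs piercings' holds; professional liability coverage $245,000 < $250,000 → not met
12. health department inspection 813 days ago vs limit 730 → not met
Not met: 2, 3, 4, 5, 7, 8, 9, 10, 11, 12

2, 3, 4, 5, 7, 8, 9, 10, 11, 12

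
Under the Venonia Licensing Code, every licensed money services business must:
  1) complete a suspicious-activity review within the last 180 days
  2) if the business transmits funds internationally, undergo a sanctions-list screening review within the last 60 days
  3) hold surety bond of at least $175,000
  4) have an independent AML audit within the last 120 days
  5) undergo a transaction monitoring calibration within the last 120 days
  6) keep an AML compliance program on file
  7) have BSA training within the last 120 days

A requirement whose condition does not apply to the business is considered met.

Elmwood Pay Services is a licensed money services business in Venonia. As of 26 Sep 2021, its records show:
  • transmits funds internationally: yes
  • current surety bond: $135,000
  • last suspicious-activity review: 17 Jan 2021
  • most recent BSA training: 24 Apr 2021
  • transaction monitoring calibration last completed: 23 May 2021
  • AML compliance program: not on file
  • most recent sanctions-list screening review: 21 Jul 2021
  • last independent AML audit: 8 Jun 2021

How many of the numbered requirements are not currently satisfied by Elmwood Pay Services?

6

1. suspicious-activity review 252 days ago vs limit 180 → not met
2. condition 'transmits funds internationally' holds; sanctions-list screening review 67 days ago vs limit 60 → not met
3. surety bond $135,000 < $175,000 → not met
4. independent AML audit 110 days ago vs limit 120 → met
5. transaction monitoring calibration 126 days ago vs limit 120 → not met
6. AML compliance program absent → not met
7. BSA training 155 days ago vs limit 120 → not met
Not met: 6 of 7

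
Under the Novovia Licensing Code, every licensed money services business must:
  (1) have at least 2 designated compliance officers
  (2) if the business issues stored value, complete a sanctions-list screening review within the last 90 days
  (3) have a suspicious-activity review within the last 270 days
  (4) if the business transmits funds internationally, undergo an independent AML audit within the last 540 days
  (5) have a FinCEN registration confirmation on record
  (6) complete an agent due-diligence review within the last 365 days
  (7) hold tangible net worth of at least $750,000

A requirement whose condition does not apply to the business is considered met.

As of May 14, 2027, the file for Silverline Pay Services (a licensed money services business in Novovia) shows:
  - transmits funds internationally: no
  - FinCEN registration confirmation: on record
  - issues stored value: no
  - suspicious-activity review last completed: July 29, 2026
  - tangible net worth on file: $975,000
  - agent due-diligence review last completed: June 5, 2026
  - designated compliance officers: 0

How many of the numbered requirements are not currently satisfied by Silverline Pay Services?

2

1. designated compliance officers 0 < 2 → not met
2. condition 'issues stored value' does not hold → requirement n/a → met
3. suspicious-activity review 289 days ago vs limit 270 → not met
4. condition 'transmits funds internationally' does not hold → requirement n/a → met
5. FinCEN registration confirmation present → met
6. agent due-diligence review 343 days ago vs limit 365 → met
7. tangible net worth $975,000 ≥ $750,000 → met
Not met: 2 of 7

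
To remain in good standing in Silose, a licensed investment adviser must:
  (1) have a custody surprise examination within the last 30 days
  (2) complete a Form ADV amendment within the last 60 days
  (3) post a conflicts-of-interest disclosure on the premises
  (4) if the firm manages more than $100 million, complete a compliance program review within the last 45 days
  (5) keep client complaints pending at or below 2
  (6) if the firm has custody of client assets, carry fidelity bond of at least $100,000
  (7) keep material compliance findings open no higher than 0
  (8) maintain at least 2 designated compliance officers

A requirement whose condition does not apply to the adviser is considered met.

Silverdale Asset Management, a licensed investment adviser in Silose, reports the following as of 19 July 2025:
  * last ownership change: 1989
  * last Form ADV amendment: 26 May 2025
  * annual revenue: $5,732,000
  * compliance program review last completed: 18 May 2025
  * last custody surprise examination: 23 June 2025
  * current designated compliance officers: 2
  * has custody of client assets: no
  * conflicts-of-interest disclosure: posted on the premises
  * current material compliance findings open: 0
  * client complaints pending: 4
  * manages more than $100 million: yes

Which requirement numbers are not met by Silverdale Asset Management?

1. custody surprise examination 26 days ago vs limit 30 → met
2. Form ADV amendment 54 days ago vs limit 60 → met
3. conflicts-of-interest disclosure present → met
4. condition 'manages more than $100 million' holds; compliance program review 62 days ago vs limit 45 → not met
5. client complaints pending 4 > 2 → not met
6. condition 'has custody of client assets' does not hold → requirement n/a → met
7. material compliance findings open 0 ≤ 0 → met
8. designated compliance officers 2 ≥ 2 → met
Not met: 4, 5

4, 5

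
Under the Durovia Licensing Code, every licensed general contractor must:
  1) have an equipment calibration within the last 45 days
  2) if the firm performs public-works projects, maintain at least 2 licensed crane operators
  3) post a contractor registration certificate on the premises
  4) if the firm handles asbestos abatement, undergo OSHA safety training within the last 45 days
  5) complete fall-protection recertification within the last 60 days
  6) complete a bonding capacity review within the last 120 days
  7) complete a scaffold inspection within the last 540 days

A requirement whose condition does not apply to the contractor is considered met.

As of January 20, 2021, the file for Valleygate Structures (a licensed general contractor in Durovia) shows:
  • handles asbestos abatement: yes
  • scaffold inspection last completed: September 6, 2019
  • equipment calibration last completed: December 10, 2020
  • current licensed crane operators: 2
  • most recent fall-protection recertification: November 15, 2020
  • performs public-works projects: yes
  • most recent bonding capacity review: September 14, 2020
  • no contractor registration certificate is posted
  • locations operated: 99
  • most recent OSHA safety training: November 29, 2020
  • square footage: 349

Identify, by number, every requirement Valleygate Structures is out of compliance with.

3, 4, 5, 6

1. equipment calibration 41 days ago vs limit 45 → met
2. condition 'performs public-works projects' holds; licensed crane operators 2 ≥ 2 → met
3. contractor registration certificate absent → not met
4. condition 'handles asbestos abatement' holds; OSHA safety training 52 days ago vs limit 45 → not met
5. fall-protection recertification 66 days ago vs limit 60 → not met
6. bonding capacity review 128 days ago vs limit 120 → not met
7. scaffold inspection 502 days ago vs limit 540 → met
Not met: 3, 4, 5, 6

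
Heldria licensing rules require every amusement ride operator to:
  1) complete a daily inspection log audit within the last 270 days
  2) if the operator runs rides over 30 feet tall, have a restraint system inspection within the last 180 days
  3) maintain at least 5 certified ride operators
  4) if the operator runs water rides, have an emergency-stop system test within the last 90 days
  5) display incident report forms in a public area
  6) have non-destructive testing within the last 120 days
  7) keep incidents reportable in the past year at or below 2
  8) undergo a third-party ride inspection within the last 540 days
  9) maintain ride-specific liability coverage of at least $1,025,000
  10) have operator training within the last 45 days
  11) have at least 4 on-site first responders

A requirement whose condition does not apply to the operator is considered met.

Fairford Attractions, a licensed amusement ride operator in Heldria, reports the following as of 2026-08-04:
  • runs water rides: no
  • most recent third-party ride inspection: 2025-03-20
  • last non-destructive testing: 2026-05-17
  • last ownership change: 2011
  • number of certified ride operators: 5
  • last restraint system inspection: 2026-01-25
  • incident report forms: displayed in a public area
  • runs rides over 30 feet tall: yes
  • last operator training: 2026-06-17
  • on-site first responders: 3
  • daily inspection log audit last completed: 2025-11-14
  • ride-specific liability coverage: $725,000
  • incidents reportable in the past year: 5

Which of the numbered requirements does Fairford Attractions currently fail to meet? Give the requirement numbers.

2, 7, 9, 10, 11

1. daily inspection log audit 263 days ago vs limit 270 → met
2. condition 'runs rides over 30 feet tall' holds; restraint system inspection 191 days ago vs limit 180 → not met
3. certified ride operators 5 ≥ 5 → met
4. condition 'runs water rides' does not hold → requirement n/a → met
5. incident report forms present → met
6. non-destructive testing 79 days ago vs limit 120 → met
7. incidents reportable in the past year 5 > 2 → not met
8. third-party ride inspection 502 days ago vs limit 540 → met
9. ride-specific liability coverage $725,000 < $1,025,000 → not met
10. operator training 48 days ago vs limit 45 → not met
11. on-site first responders 3 < 4 → not met
Not met: 2, 7, 9, 10, 11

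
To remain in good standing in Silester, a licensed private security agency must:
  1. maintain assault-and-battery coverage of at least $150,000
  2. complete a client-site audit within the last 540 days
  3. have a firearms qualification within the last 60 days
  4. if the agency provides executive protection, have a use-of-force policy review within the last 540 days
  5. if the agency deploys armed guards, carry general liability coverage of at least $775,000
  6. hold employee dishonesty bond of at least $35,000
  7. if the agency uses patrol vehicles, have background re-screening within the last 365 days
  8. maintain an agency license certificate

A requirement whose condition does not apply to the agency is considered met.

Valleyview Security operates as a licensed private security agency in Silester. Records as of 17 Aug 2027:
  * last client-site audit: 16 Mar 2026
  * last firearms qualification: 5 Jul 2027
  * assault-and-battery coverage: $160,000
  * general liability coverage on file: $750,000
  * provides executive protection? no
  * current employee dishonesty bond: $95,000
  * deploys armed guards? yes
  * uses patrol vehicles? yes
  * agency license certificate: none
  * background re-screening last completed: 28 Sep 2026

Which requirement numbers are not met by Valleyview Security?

1. assault-and-battery coverage $160,000 ≥ $150,000 → met
2. client-site audit 519 days ago vs limit 540 → met
3. firearms qualification 43 days ago vs limit 60 → met
4. condition 'provides executive protection' does not hold → requirement n/a → met
5. condition 'deploys armed guards' holds; general liability coverage $750,000 < $775,000 → not met
6. employee dishonesty bond $95,000 ≥ $35,000 → met
7. condition 'uses patrol vehicles' holds; background re-screening 323 days ago vs limit 365 → met
8. agency license certificate absent → not met
Not met: 5, 8

5, 8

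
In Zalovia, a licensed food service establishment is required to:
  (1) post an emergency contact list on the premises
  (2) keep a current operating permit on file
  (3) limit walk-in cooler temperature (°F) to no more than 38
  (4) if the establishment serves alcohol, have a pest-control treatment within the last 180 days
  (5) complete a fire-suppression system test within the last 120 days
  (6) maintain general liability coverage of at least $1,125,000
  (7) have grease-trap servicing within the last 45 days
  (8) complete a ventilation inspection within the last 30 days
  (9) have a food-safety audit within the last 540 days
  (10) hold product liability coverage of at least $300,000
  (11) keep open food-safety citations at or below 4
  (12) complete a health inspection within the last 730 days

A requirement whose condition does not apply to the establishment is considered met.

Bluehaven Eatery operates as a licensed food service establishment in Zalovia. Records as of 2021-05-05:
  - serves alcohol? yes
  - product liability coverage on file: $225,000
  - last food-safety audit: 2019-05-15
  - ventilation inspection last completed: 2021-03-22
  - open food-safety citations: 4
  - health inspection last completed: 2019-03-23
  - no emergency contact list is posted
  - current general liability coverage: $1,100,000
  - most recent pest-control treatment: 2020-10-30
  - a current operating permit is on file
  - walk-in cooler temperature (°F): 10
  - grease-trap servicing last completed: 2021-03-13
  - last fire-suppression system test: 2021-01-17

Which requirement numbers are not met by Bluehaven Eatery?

1, 4, 6, 7, 8, 9, 10, 12

1. emergency contact list absent → not met
2. current operating permit present → met
3. walk-in cooler temperature (°F) 10 ≤ 38 → met
4. condition 'serves alcohol' holds; pest-control treatment 187 days ago vs limit 180 → not met
5. fire-suppression system test 108 days ago vs limit 120 → met
6. general liability coverage $1,100,000 < $1,125,000 → not met
7. grease-trap servicing 53 days ago vs limit 45 → not met
8. ventilation inspection 44 days ago vs limit 30 → not met
9. food-safety audit 721 days ago vs limit 540 → not met
10. product liability coverage $225,000 < $300,000 → not met
11. open food-safety citations 4 ≤ 4 → met
12. health inspection 774 days ago vs limit 730 → not met
Not met: 1, 4, 6, 7, 8, 9, 10, 12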